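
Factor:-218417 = - 218417^1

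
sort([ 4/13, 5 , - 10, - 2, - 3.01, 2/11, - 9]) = [ - 10, - 9, - 3.01 , - 2, 2/11,4/13,5 ]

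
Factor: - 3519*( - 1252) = 2^2*3^2*17^1*23^1*313^1=4405788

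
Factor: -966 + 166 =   -  2^5*5^2 = - 800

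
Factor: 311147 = 31^1*10037^1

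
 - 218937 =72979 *(-3) 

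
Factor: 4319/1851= 3^( - 1 )*7^1 = 7/3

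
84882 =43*1974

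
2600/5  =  520 = 520.00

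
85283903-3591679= 81692224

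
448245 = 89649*5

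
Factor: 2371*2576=2^4*7^1*23^1*2371^1 = 6107696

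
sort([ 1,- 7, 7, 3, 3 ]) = [  -  7, 1, 3,  3, 7] 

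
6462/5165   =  1 + 1297/5165 = 1.25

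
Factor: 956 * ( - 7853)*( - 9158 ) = 68753391944 = 2^3*19^1*239^1*241^1*7853^1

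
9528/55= 173 + 13/55=173.24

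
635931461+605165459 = 1241096920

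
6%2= 0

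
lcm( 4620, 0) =0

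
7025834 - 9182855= - 2157021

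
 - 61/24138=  - 61/24138 = - 0.00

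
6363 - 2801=3562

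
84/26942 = 42/13471 = 0.00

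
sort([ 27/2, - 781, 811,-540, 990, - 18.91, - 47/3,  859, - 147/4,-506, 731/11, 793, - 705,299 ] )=[ - 781, - 705,  -  540,- 506, - 147/4, - 18.91, - 47/3,27/2,  731/11, 299, 793,811, 859, 990 ] 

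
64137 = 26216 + 37921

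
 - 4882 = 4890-9772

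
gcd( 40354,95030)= 2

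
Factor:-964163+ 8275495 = 7311332 = 2^2*7^1*23^1*11353^1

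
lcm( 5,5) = 5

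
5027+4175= 9202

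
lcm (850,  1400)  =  23800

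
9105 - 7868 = 1237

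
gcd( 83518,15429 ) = 1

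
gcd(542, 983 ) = 1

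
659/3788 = 659/3788 = 0.17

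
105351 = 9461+95890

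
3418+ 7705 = 11123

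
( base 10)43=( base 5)133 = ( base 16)2B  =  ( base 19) 25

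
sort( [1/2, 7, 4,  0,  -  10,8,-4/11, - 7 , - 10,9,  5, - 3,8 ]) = [  -  10, -10, - 7, - 3,- 4/11,0, 1/2 , 4,  5,7, 8,8,9 ]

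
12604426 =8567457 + 4036969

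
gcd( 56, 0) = 56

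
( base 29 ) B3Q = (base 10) 9364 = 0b10010010010100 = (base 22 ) j7e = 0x2494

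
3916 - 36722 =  - 32806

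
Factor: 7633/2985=3^( - 1)*5^( - 1 )*17^1 * 199^( - 1)*449^1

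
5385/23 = 5385/23  =  234.13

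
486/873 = 54/97 = 0.56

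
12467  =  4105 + 8362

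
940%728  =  212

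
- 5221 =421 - 5642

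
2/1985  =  2/1985   =  0.00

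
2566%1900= 666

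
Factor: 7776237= 3^1*7^1 * 353^1*1049^1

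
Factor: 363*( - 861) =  - 3^2 * 7^1*11^2*41^1= - 312543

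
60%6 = 0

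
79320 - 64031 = 15289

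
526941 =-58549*( - 9) 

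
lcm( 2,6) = 6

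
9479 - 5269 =4210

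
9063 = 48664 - 39601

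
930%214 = 74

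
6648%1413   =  996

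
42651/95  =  448 + 91/95 =448.96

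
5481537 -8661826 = -3180289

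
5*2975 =14875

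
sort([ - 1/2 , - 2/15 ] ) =[ - 1/2, - 2/15]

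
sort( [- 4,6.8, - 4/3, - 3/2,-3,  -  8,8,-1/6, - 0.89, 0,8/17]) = [-8, - 4, - 3,-3/2,-4/3, -0.89, - 1/6,0,8/17,6.8,8]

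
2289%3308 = 2289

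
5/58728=5/58728 = 0.00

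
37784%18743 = 298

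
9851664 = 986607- - 8865057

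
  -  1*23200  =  -23200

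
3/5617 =3/5617 =0.00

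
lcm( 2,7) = 14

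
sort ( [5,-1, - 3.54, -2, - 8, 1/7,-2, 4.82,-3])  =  [-8,-3.54, - 3,-2, - 2 ,-1,1/7 , 4.82 , 5]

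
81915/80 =16383/16 = 1023.94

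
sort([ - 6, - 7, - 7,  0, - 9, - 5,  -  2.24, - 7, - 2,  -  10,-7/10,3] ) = [-10,-9 ,-7, - 7, -7, - 6,-5,  -  2.24,- 2, - 7/10, 0,3] 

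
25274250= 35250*717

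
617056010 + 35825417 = 652881427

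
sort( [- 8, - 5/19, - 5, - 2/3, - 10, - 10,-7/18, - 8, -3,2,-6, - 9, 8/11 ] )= [ - 10, - 10, - 9, - 8, - 8, - 6, - 5, - 3, - 2/3, - 7/18, - 5/19,8/11,2]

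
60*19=1140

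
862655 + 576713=1439368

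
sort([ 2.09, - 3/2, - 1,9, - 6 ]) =[ - 6, - 3/2, - 1, 2.09, 9] 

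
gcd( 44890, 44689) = 67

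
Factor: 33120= 2^5*3^2*5^1*23^1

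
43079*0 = 0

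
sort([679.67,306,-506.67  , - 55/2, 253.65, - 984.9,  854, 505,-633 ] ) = [ - 984.9,-633,-506.67, - 55/2, 253.65 , 306, 505,679.67,854]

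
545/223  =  545/223 = 2.44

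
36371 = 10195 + 26176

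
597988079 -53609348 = 544378731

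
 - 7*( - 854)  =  5978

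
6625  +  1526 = 8151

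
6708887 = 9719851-3010964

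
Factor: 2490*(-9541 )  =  -23757090  =  - 2^1*3^1*5^1*7^1*29^1 * 47^1* 83^1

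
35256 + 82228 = 117484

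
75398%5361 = 344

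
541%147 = 100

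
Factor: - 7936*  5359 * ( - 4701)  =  2^8*3^1 * 23^1*31^1*233^1* 1567^1 = 199928941824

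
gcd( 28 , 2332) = 4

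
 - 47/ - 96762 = 47/96762 = 0.00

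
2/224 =1/112  =  0.01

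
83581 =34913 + 48668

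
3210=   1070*3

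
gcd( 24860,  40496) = 4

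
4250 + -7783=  -3533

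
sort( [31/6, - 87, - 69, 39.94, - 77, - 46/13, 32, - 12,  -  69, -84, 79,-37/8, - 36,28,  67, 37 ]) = [- 87, - 84, - 77, - 69, - 69, - 36 , - 12, - 37/8, - 46/13, 31/6,28, 32, 37, 39.94,67, 79 ] 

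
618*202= 124836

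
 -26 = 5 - 31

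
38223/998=38223/998  =  38.30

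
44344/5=8868 + 4/5 = 8868.80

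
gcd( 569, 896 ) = 1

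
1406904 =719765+687139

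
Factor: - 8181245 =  - 5^1 * 1636249^1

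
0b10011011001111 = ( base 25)FMA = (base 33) 942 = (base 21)11b2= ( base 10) 9935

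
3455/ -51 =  - 68+ 13/51 =- 67.75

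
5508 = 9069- 3561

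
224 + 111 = 335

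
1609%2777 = 1609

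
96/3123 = 32/1041 = 0.03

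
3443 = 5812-2369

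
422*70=29540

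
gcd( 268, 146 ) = 2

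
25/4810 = 5/962  =  0.01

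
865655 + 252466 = 1118121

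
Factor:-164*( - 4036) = 2^4*41^1* 1009^1 = 661904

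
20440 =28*730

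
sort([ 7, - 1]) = [ - 1, 7]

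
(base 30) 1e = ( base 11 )40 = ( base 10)44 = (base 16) 2c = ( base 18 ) 28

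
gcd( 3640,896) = 56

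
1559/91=1559/91 = 17.13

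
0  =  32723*0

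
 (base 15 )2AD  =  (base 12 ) 431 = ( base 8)1145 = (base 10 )613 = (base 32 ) j5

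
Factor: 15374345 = 5^1*7^1 * 509^1*863^1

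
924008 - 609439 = 314569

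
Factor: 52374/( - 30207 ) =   -  2^1 * 7^1 * 29^1*43^1*10069^( - 1)=-17458/10069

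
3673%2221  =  1452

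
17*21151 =359567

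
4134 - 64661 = - 60527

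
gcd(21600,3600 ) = 3600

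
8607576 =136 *63291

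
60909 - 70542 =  - 9633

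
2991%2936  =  55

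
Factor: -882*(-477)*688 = 289451232= 2^5*3^4*7^2*43^1*53^1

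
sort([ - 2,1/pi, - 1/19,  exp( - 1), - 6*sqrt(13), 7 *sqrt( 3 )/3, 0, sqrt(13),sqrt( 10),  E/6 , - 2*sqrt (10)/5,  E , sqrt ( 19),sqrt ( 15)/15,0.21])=[ - 6*sqrt( 13), - 2,- 2*sqrt( 10)/5, - 1/19,0,0.21,sqrt( 15 ) /15, 1/pi , exp( - 1),E/6 , E  ,  sqrt(10 ),sqrt( 13 ),7*sqrt( 3)/3, sqrt(19) ] 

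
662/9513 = 662/9513= 0.07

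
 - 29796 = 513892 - 543688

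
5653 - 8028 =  - 2375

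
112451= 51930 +60521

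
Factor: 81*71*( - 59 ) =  - 3^4*59^1*71^1 = - 339309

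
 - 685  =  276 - 961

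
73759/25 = 2950  +  9/25 = 2950.36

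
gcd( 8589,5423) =1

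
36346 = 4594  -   - 31752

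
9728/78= 4864/39 = 124.72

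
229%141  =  88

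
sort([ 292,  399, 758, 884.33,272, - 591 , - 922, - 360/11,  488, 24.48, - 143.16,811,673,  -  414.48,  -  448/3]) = [ - 922, - 591, - 414.48, - 448/3 , - 143.16,-360/11,24.48, 272,292,  399,488, 673, 758,811  ,  884.33]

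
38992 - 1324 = 37668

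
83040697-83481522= - 440825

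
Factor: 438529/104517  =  793/189 = 3^( - 3 )*7^( - 1)* 13^1 *61^1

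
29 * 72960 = 2115840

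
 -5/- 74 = 5/74=0.07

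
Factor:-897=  - 3^1*13^1*23^1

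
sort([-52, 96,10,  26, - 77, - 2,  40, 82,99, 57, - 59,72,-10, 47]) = [-77, - 59, - 52,-10, - 2, 10,  26, 40, 47,57, 72, 82, 96, 99]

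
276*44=12144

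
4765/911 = 4765/911 = 5.23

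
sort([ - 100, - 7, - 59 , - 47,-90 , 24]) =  [ - 100,  -  90,- 59,-47, - 7, 24]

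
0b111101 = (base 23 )2f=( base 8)75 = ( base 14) 45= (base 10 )61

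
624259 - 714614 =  - 90355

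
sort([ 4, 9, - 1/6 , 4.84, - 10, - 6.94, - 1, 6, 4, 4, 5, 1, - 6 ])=[ - 10, - 6.94, - 6, - 1, - 1/6,1, 4 , 4, 4, 4.84, 5, 6, 9 ]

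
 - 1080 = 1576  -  2656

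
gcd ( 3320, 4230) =10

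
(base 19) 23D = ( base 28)108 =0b1100011000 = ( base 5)11132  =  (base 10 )792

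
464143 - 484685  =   - 20542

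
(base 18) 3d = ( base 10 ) 67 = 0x43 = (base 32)23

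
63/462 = 3/22 = 0.14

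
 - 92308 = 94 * ( - 982)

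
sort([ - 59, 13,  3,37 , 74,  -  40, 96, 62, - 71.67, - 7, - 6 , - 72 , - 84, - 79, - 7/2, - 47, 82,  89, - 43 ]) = [ - 84, - 79,-72, - 71.67, - 59,-47, - 43, - 40, - 7, - 6, - 7/2,3 , 13, 37, 62, 74, 82,89,96 ]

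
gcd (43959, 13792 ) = 1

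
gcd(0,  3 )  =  3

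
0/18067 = 0 = 0.00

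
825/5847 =275/1949 =0.14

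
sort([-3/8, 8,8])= [ - 3/8,8, 8 ] 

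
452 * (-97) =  - 43844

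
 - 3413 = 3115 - 6528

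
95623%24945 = 20788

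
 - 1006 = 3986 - 4992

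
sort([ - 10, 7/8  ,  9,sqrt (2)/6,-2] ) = [- 10,  -  2, sqrt(2 )/6, 7/8,9 ] 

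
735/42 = 35/2 = 17.50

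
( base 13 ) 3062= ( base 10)6671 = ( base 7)25310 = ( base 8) 15017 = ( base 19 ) i92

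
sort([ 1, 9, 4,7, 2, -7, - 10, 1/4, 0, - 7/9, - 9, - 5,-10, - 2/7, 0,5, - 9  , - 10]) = [ - 10,  -  10,  -  10, -9, - 9, - 7,  -  5,-7/9, -2/7, 0, 0, 1/4,1,2,  4  ,  5,7, 9]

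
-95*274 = -26030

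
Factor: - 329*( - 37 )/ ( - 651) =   -  1739/93= -3^ ( - 1) * 31^( - 1)*37^1*47^1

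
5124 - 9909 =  - 4785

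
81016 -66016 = 15000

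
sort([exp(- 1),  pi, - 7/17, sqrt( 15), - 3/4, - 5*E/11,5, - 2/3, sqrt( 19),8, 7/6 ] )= [ - 5 * E/11, - 3/4, -2/3, - 7/17, exp(-1),7/6, pi,  sqrt(15),  sqrt( 19 ),5,8 ] 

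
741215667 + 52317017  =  793532684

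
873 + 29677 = 30550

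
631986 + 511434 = 1143420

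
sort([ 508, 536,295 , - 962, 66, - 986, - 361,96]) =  [ - 986 , - 962,-361, 66,96,295, 508,536]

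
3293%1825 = 1468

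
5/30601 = 5/30601 = 0.00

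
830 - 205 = 625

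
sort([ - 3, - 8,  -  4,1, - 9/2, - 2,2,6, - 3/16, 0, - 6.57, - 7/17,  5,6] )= [-8, - 6.57, - 9/2,-4, - 3, -2, - 7/17, - 3/16,0, 1, 2, 5, 6 , 6 ] 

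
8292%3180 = 1932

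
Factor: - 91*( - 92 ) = 8372 = 2^2*7^1*13^1*23^1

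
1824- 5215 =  - 3391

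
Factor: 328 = 2^3 * 41^1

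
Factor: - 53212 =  - 2^2*53^1*251^1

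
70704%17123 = 2212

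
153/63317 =153/63317 = 0.00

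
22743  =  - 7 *(-3249)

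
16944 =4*4236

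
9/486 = 1/54 = 0.02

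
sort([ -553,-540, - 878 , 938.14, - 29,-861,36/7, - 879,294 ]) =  [-879, - 878, - 861,-553 , - 540, - 29, 36/7,294,938.14 ] 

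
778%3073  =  778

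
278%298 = 278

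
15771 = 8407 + 7364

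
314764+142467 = 457231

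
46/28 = 23/14 = 1.64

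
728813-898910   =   - 170097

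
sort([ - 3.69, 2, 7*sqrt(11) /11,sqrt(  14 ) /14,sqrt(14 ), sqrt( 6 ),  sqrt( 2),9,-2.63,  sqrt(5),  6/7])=[-3.69, - 2.63,  sqrt(14)/14, 6/7, sqrt(2),  2, 7*sqrt( 11) /11, sqrt (5 ), sqrt( 6) , sqrt(14 ), 9 ]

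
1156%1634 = 1156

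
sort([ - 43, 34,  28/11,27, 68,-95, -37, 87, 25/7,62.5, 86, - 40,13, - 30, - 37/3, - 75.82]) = [ - 95, - 75.82,- 43,-40, - 37, - 30, - 37/3, 28/11,25/7, 13, 27, 34, 62.5, 68, 86,87 ]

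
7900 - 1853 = 6047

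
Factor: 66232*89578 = 2^4*17^1 * 487^1*44789^1 = 5932930096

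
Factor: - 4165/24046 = -2^(  -  1 )*5^1*7^2*11^( - 1 )*17^1*1093^(-1)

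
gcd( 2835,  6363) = 63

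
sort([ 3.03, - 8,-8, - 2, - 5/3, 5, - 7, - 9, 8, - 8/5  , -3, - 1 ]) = [  -  9, - 8, - 8,  -  7, - 3,  -  2,-5/3, - 8/5,-1,3.03, 5,8]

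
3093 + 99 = 3192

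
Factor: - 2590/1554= - 3^( - 1) * 5^1 = - 5/3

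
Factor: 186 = 2^1*3^1*31^1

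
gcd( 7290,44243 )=1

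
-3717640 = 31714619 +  - 35432259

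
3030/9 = 1010/3=336.67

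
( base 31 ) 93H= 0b10001000110111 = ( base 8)21067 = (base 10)8759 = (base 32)8HN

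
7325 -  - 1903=9228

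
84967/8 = 10620 + 7/8 = 10620.88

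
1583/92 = 1583/92=17.21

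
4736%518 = 74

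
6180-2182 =3998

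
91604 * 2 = 183208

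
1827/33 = 609/11 = 55.36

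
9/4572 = 1/508 = 0.00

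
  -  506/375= -2+244/375 = - 1.35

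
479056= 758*632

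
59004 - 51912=7092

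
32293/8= 32293/8= 4036.62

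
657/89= 657/89=7.38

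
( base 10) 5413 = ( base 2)1010100100101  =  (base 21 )C5G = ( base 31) 5jj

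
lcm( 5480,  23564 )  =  235640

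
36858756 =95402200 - 58543444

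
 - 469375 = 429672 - 899047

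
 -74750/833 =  - 90 + 220/833= -89.74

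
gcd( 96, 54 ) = 6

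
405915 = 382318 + 23597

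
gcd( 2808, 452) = 4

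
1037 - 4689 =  - 3652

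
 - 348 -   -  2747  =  2399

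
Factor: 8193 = 3^1*2731^1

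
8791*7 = 61537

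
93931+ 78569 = 172500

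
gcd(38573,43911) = 17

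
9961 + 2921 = 12882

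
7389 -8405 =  - 1016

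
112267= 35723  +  76544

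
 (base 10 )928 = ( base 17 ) 33A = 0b1110100000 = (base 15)41D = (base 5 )12203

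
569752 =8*71219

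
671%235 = 201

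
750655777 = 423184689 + 327471088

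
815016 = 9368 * 87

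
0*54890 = 0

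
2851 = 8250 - 5399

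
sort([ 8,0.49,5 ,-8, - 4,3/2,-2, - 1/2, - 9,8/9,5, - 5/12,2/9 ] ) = [ - 9 , - 8 , - 4,-2, - 1/2, - 5/12,  2/9, 0.49 , 8/9,3/2,5 , 5,8]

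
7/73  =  7/73 = 0.10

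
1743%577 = 12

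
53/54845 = 53/54845 = 0.00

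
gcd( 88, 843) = 1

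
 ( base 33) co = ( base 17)17c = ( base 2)110100100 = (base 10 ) 420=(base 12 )2b0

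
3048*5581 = 17010888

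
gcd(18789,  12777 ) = 3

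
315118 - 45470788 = -45155670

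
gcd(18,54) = 18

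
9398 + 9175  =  18573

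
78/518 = 39/259 = 0.15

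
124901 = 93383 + 31518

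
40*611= 24440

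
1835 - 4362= - 2527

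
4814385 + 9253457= 14067842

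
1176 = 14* 84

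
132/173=132/173  =  0.76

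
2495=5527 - 3032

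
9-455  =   - 446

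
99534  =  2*49767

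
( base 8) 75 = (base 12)51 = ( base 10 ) 61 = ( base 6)141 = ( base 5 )221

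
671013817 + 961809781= 1632823598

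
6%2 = 0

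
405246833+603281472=1008528305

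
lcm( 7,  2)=14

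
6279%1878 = 645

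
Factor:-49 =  - 7^2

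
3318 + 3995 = 7313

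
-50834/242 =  - 211 + 114/121 = - 210.06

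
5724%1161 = 1080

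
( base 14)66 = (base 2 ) 1011010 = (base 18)50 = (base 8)132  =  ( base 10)90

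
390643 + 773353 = 1163996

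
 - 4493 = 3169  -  7662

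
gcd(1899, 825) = 3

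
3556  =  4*889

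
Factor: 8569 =11^1* 19^1*41^1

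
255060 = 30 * 8502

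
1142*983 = 1122586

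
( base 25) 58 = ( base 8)205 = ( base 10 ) 133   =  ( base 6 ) 341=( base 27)4p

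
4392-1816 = 2576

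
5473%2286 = 901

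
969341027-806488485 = 162852542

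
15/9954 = 5/3318  =  0.00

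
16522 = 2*8261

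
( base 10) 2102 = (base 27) 2NN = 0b100000110110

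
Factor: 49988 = 2^2*12497^1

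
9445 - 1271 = 8174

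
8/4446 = 4/2223=   0.00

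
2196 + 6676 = 8872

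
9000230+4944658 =13944888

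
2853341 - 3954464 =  - 1101123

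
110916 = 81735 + 29181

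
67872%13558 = 82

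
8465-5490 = 2975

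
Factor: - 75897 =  - 3^4 * 937^1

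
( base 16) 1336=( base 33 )4H1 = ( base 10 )4918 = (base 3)20202011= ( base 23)96J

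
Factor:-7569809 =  - 13^1*19^2 * 1613^1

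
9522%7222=2300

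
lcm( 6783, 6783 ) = 6783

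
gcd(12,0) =12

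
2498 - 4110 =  - 1612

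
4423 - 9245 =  -4822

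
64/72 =8/9 = 0.89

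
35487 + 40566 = 76053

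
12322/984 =12  +  257/492  =  12.52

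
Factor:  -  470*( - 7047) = 2^1*3^5*5^1*29^1*47^1 = 3312090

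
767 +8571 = 9338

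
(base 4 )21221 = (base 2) 1001101001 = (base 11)511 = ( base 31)JS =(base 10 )617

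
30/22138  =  15/11069 = 0.00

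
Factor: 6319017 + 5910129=2^1 * 3^2 * 23^1 * 109^1*271^1= 12229146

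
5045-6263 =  - 1218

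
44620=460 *97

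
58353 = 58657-304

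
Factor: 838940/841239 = 2^2*3^(-3)*5^1*7^( - 1 )*4451^( - 1)*41947^1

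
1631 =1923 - 292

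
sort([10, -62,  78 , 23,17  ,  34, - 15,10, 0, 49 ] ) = [ -62,-15, 0,10, 10, 17, 23,  34 , 49 , 78 ]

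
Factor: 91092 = 2^2*3^1*7591^1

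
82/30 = 41/15 = 2.73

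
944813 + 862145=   1806958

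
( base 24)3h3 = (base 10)2139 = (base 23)410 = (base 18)6AF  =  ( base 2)100001011011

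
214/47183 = 214/47183=0.00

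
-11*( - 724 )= 7964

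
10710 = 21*510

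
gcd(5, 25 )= 5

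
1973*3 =5919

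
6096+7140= 13236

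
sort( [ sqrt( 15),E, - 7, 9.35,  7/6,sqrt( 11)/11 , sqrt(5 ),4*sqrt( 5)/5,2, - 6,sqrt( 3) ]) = [-7,  -  6, sqrt( 11)/11,7/6,sqrt( 3), 4*sqrt( 5)/5, 2,sqrt(5), E,sqrt( 15),9.35 ]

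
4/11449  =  4/11449 = 0.00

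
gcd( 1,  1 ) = 1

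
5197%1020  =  97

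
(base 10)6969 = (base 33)6d6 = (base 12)4049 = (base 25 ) B3J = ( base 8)15471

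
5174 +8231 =13405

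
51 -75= - 24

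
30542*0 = 0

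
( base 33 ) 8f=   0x117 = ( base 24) bf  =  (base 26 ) aj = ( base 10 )279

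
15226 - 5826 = 9400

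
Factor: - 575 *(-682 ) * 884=346660600= 2^3*5^2*11^1*13^1 * 17^1* 23^1*31^1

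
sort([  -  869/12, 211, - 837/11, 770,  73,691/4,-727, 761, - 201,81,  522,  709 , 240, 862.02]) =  [  -  727,-201, - 837/11 , - 869/12, 73,81,691/4,211,240, 522 , 709, 761 , 770, 862.02 ] 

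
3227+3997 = 7224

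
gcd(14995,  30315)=5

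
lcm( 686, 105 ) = 10290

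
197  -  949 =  - 752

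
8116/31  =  261  +  25/31 = 261.81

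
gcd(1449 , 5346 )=9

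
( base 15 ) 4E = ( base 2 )1001010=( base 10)74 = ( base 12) 62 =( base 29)2G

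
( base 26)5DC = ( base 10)3730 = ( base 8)7222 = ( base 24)6BA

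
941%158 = 151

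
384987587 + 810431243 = 1195418830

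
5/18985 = 1/3797 = 0.00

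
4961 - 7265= -2304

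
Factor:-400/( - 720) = 5/9 = 3^( - 2)*5^1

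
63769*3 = 191307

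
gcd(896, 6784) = 128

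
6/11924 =3/5962  =  0.00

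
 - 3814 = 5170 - 8984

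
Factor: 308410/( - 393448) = - 2^( - 2 )* 5^1*11^( - 1) * 17^( - 1) * 263^(  -  1) * 30841^1 = -  154205/196724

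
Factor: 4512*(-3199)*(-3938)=56840650944 = 2^6*3^1*7^1 * 11^1*47^1*179^1*457^1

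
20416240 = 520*39262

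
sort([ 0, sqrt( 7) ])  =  [ 0, sqrt ( 7 )]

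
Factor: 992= 2^5*31^1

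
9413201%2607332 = 1591205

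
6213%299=233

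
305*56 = 17080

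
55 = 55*1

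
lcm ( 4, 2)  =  4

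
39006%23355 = 15651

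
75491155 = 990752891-915261736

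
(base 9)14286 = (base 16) 25f5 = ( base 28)cb1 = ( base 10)9717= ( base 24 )GKL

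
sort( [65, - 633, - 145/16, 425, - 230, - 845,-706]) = [ -845, - 706 , - 633, - 230 , -145/16,  65,425]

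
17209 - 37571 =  - 20362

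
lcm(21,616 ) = 1848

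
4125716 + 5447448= 9573164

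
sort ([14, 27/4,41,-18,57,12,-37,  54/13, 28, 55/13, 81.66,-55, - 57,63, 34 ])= [ - 57,-55,  -  37, - 18,54/13,55/13, 27/4,12  ,  14,28, 34,41,57, 63, 81.66]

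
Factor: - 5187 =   -  3^1 * 7^1 * 13^1 * 19^1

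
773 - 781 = -8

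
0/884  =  0 = 0.00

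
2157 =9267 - 7110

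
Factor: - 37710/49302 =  - 3^( - 1 )*5^1*11^( - 1)*83^( - 1 )*419^1 = -  2095/2739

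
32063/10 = 3206 + 3/10 = 3206.30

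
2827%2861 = 2827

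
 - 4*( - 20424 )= 81696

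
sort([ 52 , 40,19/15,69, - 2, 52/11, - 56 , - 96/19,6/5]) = [ - 56,- 96/19 , - 2,6/5, 19/15, 52/11 , 40, 52,  69]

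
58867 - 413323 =-354456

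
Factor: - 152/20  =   - 2^1 * 5^( - 1 )*19^1 =- 38/5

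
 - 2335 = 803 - 3138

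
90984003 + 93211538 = 184195541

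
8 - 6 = 2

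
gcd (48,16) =16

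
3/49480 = 3/49480= 0.00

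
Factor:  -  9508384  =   - 2^5*23^1 *12919^1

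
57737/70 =824 + 57/70 = 824.81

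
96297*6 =577782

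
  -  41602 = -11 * 3782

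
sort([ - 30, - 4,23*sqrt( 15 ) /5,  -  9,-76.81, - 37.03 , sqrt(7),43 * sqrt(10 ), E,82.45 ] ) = [  -  76.81, - 37.03,  -  30, - 9, - 4, sqrt(7), E,23*sqrt(15 ) /5,82.45,43*sqrt(10)]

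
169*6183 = 1044927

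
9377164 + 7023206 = 16400370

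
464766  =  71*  6546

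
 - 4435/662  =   - 7 + 199/662 = -6.70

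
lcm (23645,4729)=23645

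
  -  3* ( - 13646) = 40938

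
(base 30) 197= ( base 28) 1e1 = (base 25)1m2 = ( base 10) 1177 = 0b10010011001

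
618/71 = 618/71 =8.70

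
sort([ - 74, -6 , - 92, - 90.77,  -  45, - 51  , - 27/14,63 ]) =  [  -  92, - 90.77 ,- 74, - 51 , - 45, - 6, - 27/14 , 63 ]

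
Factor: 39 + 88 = 127^1=127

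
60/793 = 60/793 = 0.08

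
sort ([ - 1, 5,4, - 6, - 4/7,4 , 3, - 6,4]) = [ - 6, - 6, - 1, - 4/7,3,4,4,4,5 ] 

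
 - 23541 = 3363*(- 7 )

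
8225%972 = 449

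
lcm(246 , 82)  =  246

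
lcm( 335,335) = 335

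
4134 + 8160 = 12294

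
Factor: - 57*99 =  - 5643 = - 3^3*11^1*19^1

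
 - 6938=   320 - 7258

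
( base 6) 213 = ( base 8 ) 121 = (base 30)2l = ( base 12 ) 69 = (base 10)81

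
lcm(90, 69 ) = 2070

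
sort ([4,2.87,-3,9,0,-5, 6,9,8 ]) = [-5,  -  3, 0, 2.87, 4,6, 8,  9, 9 ] 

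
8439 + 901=9340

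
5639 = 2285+3354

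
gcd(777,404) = 1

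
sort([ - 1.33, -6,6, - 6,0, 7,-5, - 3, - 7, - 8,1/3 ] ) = [ - 8 , - 7, - 6,  -  6,-5, - 3, - 1.33,0, 1/3,6 , 7]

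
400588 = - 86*( - 4658)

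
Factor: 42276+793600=835876 = 2^2*101^1*2069^1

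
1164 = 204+960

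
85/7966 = 85/7966 = 0.01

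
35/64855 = 1/1853 = 0.00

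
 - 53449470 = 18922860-72372330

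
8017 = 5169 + 2848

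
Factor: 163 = 163^1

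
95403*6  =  572418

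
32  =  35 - 3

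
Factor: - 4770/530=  - 9 = - 3^2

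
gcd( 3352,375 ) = 1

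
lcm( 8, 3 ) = 24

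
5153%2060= 1033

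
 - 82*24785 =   -  2032370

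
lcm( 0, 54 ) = 0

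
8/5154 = 4/2577 = 0.00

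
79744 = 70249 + 9495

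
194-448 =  - 254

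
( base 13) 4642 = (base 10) 9856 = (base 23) iec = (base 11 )7450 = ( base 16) 2680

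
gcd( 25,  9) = 1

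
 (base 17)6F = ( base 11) A7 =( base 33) 3I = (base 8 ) 165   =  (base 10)117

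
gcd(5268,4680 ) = 12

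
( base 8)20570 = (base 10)8568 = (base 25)dhi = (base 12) 4B60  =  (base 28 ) AQ0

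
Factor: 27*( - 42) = -2^1 * 3^4 * 7^1 = - 1134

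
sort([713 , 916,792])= [713,792,916] 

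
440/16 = 55/2 = 27.50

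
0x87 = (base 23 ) 5K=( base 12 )B3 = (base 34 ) 3X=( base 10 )135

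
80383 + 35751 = 116134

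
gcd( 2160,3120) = 240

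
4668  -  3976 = 692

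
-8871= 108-8979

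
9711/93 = 3237/31 = 104.42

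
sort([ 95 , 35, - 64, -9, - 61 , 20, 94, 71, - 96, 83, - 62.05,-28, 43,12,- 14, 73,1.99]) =[ - 96, - 64, - 62.05, - 61,-28, - 14, - 9,1.99 , 12, 20,35, 43, 71,  73, 83,  94, 95]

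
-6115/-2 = 3057 + 1/2= 3057.50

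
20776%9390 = 1996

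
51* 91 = 4641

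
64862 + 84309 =149171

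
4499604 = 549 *8196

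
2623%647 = 35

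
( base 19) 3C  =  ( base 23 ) 30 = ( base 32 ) 25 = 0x45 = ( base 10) 69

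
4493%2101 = 291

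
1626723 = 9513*171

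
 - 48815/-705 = 69 + 34/141 = 69.24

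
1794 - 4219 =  - 2425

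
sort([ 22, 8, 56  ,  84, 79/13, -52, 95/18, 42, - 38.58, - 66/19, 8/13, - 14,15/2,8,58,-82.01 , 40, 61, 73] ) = [ - 82.01, - 52,-38.58, - 14, - 66/19,8/13,95/18, 79/13,15/2, 8,8 , 22,40, 42 , 56, 58, 61, 73,  84]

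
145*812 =117740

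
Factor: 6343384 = 2^3 * 79^1*10037^1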